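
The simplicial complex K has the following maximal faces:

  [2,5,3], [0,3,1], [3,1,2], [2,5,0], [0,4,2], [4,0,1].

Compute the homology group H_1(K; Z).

H_1 ≅ Z.

Take the total order 0 < 1 < 2 < 3 < 4 < 5 on the vertex set. Then K (dimension 2) consists of the simplices:

  0-simplices (6): [0], [1], [2], [3], [4], [5]
  1-simplices (12): [0,1], [0,2], [0,3], [0,4], [0,5], [1,2], [1,3], [1,4], [2,3], [2,4], [2,5], [3,5]
  2-simplices (6): [0,1,3], [0,1,4], [0,2,4], [0,2,5], [1,2,3], [2,3,5]

giving chain groups C_0 ≅ Z^6, C_1 ≅ Z^12, C_2 ≅ Z^6.

∂_1: C_1 → C_0 sends each edge [p,q] (with p < q) to q − p.
The resulting 6×12 matrix has rank 5, and its Smith normal form has invariant factors (1,1,1,1,1).

The boundary map ∂_2: C_2 → C_1 maps a triangle to the signed sum of its edges. For instance
  ∂[0,2,4] = [2,4] − [0,4] + [0,2],
  ∂[2,3,5] = [3,5] − [2,5] + [2,3].
The resulting 12×6 matrix has rank 6, and its Smith normal form has invariant factors (1,1,1,1,1,1).

Reading off H_k = ker ∂_k / im ∂_{k+1}:

  H_1: rank ker ∂_1 − rank ∂_2 = (12 − 5) − 6 = 1, and the invariant factors of ∂_2 are all 1, so H_1 = Z.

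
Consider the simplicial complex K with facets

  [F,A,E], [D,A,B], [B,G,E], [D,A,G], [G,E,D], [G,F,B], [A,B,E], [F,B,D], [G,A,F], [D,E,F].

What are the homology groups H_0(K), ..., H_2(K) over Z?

H_0 ≅ Z,  H_1 ≅ Z_2,  H_2 = 0.

Take the total order A < B < D < E < F < G on the vertex set. Then K (dimension 2) consists of the simplices:

  0-simplices (6): A, B, D, E, F, G
  1-simplices (15): AB, AD, AE, AF, AG, BD, BE, BF, BG, DE, DF, DG, EF, EG, FG
  2-simplices (10): ABD, ABE, ADG, AEF, AFG, BDF, BEG, BFG, DEF, DEG

giving chain groups C_0 ≅ Z^6, C_1 ≅ Z^15, C_2 ≅ Z^10.

∂_1: C_1 → C_0 sends each edge [p,q] (with p < q) to q − p.
The resulting 6×15 matrix has rank 5, and its Smith normal form has invariant factors (1,1,1,1,1).

Boundary ∂_2: C_2 → C_1 maps a triangle to the signed sum of its edges. For instance
  ∂BDF = DF − BF + BD,
  ∂ABD = BD − AD + AB.
The 15×10 boundary matrix has rank 10 and Smith normal form diag(1,1,1,1,1,1,1,1,1,2).

Computing H_k = (kernel of ∂_k) / (image of ∂_{k+1}):

  H_0: rank C_0 − rank ∂_1 = 6 − 5 = 1, and the invariant factors of ∂_1 are all 1, so H_0 ≅ Z.
  H_1: rank ker ∂_1 − rank ∂_2 = (15 − 5) − 10 = 0, and ∂_2 has invariant factor 2 > 1, so H_1 ≅ Z_2.
  H_2: rank ker ∂_2 − rank ∂_3 = (10 − 10) − 0 = 0, and there is no ∂_3, so H_2 ≅ 0.

As a check, the Euler characteristic is 6 − 15 + 10 = 1, which agrees with 1 − 0 + 0 = 1.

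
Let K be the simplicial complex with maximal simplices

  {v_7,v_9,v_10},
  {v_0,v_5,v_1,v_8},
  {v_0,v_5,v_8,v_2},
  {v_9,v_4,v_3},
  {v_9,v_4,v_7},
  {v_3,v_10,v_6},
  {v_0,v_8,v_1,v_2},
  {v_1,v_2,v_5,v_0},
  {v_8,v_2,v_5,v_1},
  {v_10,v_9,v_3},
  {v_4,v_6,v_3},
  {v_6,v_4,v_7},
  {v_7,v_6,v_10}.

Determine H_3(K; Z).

Order the vertices as v_0 < v_1 < v_2 < v_3 < v_4 < v_5 < v_6 < v_7 < v_8 < v_9 < v_10. Listing each simplex with vertices in this order, K has dimension 3 with simplices:

  0-simplices (11): [v_0], [v_1], [v_2], [v_3], [v_4], [v_5], [v_6], [v_7], [v_8], [v_9], [v_10]
  1-simplices (22): (22 of them)
  2-simplices (18): (18 of them)
  3-simplices (5): [v_0,v_1,v_2,v_5], [v_0,v_1,v_2,v_8], [v_0,v_1,v_5,v_8], [v_0,v_2,v_5,v_8], [v_1,v_2,v_5,v_8]

Hence C_0 ≅ Z^11, C_1 ≅ Z^22, C_2 ≅ Z^18, C_3 ≅ Z^5.

∂_1: C_1 → C_0 maps an edge to its endpoints' difference, ∂[p,q] = q − p.
This gives a 11×22 integer matrix of rank 9; reducing to Smith normal form yields diagonal entries (1,1,1,1,1,1,1,1,1).

Boundary ∂_2: C_2 → C_1 maps a triangle to the signed sum of its edges. For instance
  ∂[v_2,v_5,v_8] = [v_5,v_8] − [v_2,v_8] + [v_2,v_5],
  ∂[v_7,v_9,v_10] = [v_9,v_10] − [v_7,v_10] + [v_7,v_9].
This gives a 22×18 integer matrix of rank 13; reducing to Smith normal form yields diagonal entries (1,1,1,1,1,1,1,1,1,1,1,1,1).

The boundary map ∂_3: C_3 → C_2 sends each 3-simplex σ to the alternating sum Σ_i (−1)^i (σ with its i-th vertex removed). For instance
  ∂[v_0,v_1,v_2,v_5] = [v_1,v_2,v_5] − [v_0,v_2,v_5] + [v_0,v_1,v_5] − [v_0,v_1,v_2],
  ∂[v_0,v_1,v_5,v_8] = [v_1,v_5,v_8] − [v_0,v_5,v_8] + [v_0,v_1,v_8] − [v_0,v_1,v_5].
The resulting 18×5 matrix has rank 4, and its Smith normal form has invariant factors (1,1,1,1).

Reading off H_k = ker ∂_k / im ∂_{k+1}:

  H_3: rank ker ∂_3 − rank ∂_4 = (5 − 4) − 0 = 1, and there is no ∂_4, so H_3 ≅ Z.

H_3 ≅ Z.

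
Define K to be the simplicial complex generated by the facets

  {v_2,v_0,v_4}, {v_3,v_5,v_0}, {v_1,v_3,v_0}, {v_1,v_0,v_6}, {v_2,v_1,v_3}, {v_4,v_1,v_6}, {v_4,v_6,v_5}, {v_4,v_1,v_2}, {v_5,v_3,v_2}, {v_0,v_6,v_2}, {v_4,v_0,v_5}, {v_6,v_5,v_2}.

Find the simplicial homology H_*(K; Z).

H_0 = Z,  H_1 = Z_2,  H_2 = 0.

Order the vertices as v_0 < v_1 < v_2 < v_3 < v_4 < v_5 < v_6. Listing each simplex with vertices in this order, K has dimension 2 with simplices:

  0-simplices (7): [v_0], [v_1], [v_2], [v_3], [v_4], [v_5], [v_6]
  1-simplices (18): (18 of them)
  2-simplices (12): (12 of them)

giving chain groups C_0 ≅ Z^7, C_1 ≅ Z^18, C_2 ≅ Z^12.

The boundary map ∂_1: C_1 → C_0 maps an edge to its endpoints' difference, ∂[p,q] = q − p.
The resulting 7×18 matrix has rank 6, and its Smith normal form has invariant factors (1,1,1,1,1,1).

∂_2: C_2 → C_1 maps a triangle to the signed sum of its edges. For instance
  ∂[v_1,v_2,v_4] = [v_2,v_4] − [v_1,v_4] + [v_1,v_2],
  ∂[v_4,v_5,v_6] = [v_5,v_6] − [v_4,v_6] + [v_4,v_5].
As a 18×12 matrix over Z this has rank 12, with invariant factors (1,1,1,1,1,1,1,1,1,1,1,2).

Computing H_k = (kernel of ∂_k) / (image of ∂_{k+1}):

  H_0: rank C_0 − rank ∂_1 = 7 − 6 = 1, and the invariant factors of ∂_1 are all 1, so H_0 ≅ Z.
  H_1: rank ker ∂_1 − rank ∂_2 = (18 − 6) − 12 = 0, and ∂_2 has invariant factor 2 > 1, so H_1 ≅ Z_2.
  H_2: rank ker ∂_2 − rank ∂_3 = (12 − 12) − 0 = 0, and there is no ∂_3, so H_2 ≅ 0.

As a check, the Euler characteristic is 7 − 18 + 12 = 1, which agrees with 1 − 0 + 0 = 1.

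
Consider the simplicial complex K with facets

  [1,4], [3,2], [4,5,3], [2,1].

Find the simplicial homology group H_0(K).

We work with the vertex ordering 1 < 2 < 3 < 4 < 5. The simplices of K, each written with vertices in increasing order, are:

  0-simplices (5): [1], [2], [3], [4], [5]
  1-simplices (6): [1,2], [1,4], [2,3], [3,4], [3,5], [4,5]
  2-simplices (1): [3,4,5]

so the chain groups are C_0 ≅ Z^5, C_1 ≅ Z^6, C_2 ≅ Z^1.

∂_1: C_1 → C_0 sends each edge [p,q] (with p < q) to q − p.
This gives a 5×6 integer matrix of rank 4; reducing to Smith normal form yields diagonal entries (1,1,1,1).

Boundary ∂_2: C_2 → C_1 acts by ∂[p,q,r] = [q,r] − [p,r] + [p,q]. For instance
  ∂[3,4,5] = [4,5] − [3,5] + [3,4].
This gives a 6×1 integer matrix of rank 1; reducing to Smith normal form yields diagonal entries (1).

From H_k ≅ ker(∂_k) / im(∂_{k+1}) we obtain:

  H_0: rank C_0 − rank ∂_1 = 5 − 4 = 1, and the invariant factors of ∂_1 are all 1, so H_0 ≅ Z.

H_0 = Z.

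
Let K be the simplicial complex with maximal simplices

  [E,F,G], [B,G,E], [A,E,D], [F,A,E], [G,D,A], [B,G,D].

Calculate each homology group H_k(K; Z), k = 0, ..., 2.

Take the total order A < B < D < E < F < G on the vertex set. Then K (dimension 2) consists of the simplices:

  0-simplices (6): A, B, D, E, F, G
  1-simplices (12): AD, AE, AF, AG, BD, BE, BG, DE, DG, EF, EG, FG
  2-simplices (6): ADE, ADG, AEF, BDG, BEG, EFG

so the chain groups are C_0 ≅ Z^6, C_1 ≅ Z^12, C_2 ≅ Z^6.

The boundary map ∂_1: C_1 → C_0 is given by ∂[p,q] = [q] − [p]. For instance
  ∂AF = F − A.
This gives a 6×12 integer matrix of rank 5; reducing to Smith normal form yields diagonal entries (1,1,1,1,1).

∂_2: C_2 → C_1 acts by ∂[p,q,r] = [q,r] − [p,r] + [p,q]. For instance
  ∂ADE = DE − AE + AD,
  ∂EFG = FG − EG + EF.
The 12×6 boundary matrix has rank 6 and Smith normal form diag(1,1,1,1,1,1).

Computing H_k = (kernel of ∂_k) / (image of ∂_{k+1}):

  H_0: rank C_0 − rank ∂_1 = 6 − 5 = 1, and the invariant factors of ∂_1 are all 1, so H_0 = Z.
  H_1: rank ker ∂_1 − rank ∂_2 = (12 − 5) − 6 = 1, and the invariant factors of ∂_2 are all 1, so H_1 = Z.
  H_2: rank ker ∂_2 − rank ∂_3 = (6 − 6) − 0 = 0, and there is no ∂_3, so H_2 = 0.

As a check, the Euler characteristic is 6 − 12 + 6 = 0, which agrees with 1 − 1 + 0 = 0.
(K is a triangulation of the cylinder S^1 x I.)

H_0 ≅ Z,  H_1 ≅ Z,  H_2 = 0.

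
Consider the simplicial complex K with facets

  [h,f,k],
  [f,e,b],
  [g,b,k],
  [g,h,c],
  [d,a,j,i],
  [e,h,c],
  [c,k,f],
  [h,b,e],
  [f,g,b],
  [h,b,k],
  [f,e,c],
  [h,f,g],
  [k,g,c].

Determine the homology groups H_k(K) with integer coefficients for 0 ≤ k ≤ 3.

H_0 ≅ Z^2,  H_1 ≅ Z/2,  H_2 = 0,  H_3 = 0.

Take the total order a < b < c < d < e < f < g < h < i < j < k on the vertex set. Then K (dimension 3) consists of the simplices:

  0-simplices (11): a, b, c, d, e, f, g, h, i, j, k
  1-simplices (24): ad, ai, aj, be, bf, bg, bh, bk, ce, cf, cg, ch, ck, di, dj, ef, eh, fg, fh, fk, gh, gk, hk, ij
  2-simplices (16): adi, adj, aij, bef, beh, bfg, bgk, bhk, cef, ceh, cfk, cgh, cgk, dij, fgh, fhk
  3-simplices (1): adij

so the chain groups are C_0 ≅ Z^11, C_1 ≅ Z^24, C_2 ≅ Z^16, C_3 ≅ Z^1.

∂_1: C_1 → C_0 is given by ∂[p,q] = [q] − [p].
The 11×24 boundary matrix has rank 9 and Smith normal form diag(1,1,1,1,1,1,1,1,1).

Boundary ∂_2: C_2 → C_1 maps a triangle to the signed sum of its edges. For instance
  ∂adj = dj − aj + ad,
  ∂bhk = hk − bk + bh.
The 24×16 boundary matrix has rank 15 and Smith normal form diag(1,1,1,1,1,1,1,1,1,1,1,1,1,1,2).

∂_3: C_3 → C_2 sends each 3-simplex σ to the alternating sum Σ_i (−1)^i (σ with its i-th vertex removed). For instance
  ∂adij = dij − aij + adj − adi.
As a 16×1 matrix over Z this has rank 1, with invariant factors (1).

Computing H_k = (kernel of ∂_k) / (image of ∂_{k+1}):

  H_0: rank C_0 − rank ∂_1 = 11 − 9 = 2, and the invariant factors of ∂_1 are all 1, so H_0 = Z^2.
  H_1: rank ker ∂_1 − rank ∂_2 = (24 − 9) − 15 = 0, and ∂_2 has invariant factor 2 > 1, so H_1 = Z/2.
  H_2: rank ker ∂_2 − rank ∂_3 = (16 − 15) − 1 = 0, and the invariant factors of ∂_3 are all 1, so H_2 = 0.
  H_3: rank ker ∂_3 − rank ∂_4 = (1 − 1) − 0 = 0, and there is no ∂_4, so H_3 = 0.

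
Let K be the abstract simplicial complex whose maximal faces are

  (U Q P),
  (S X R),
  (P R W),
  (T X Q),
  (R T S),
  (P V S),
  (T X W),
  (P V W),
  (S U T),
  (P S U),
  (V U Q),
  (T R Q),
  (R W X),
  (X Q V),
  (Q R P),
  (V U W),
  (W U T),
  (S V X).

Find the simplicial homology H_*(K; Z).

K has 9 vertices, 27 edges, 18 triangles.
rank ∂_0 = 0, rank ∂_1 = 8 ⇒ b_0 = 9 − 0 − 8 = 1; all invariant factors of ∂_1 are 1 so no torsion. So H_0 = Z.
rank ∂_1 = 8, rank ∂_2 = 18 ⇒ b_1 = 27 − 8 − 18 = 1; ∂_2 has invariant factor(s) [2] giving torsion. So H_1 = Z ⊕ Z/2.
rank ∂_2 = 18, rank ∂_3 = 0 ⇒ b_2 = 18 − 18 − 0 = 0. So H_2 = 0.

H_0 = Z,  H_1 = Z ⊕ Z/2,  H_2 = 0.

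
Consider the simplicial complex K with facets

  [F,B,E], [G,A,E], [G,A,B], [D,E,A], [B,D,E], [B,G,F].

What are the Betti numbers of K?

Fix the vertex order A < B < D < E < F < G and write every simplex with vertices in increasing order. Then dim K = 2 and the simplices of K are:

  0-simplices (6): A, B, D, E, F, G
  1-simplices (12): AB, AD, AE, AG, BD, BE, BF, BG, DE, EF, EG, FG
  2-simplices (6): ABG, ADE, AEG, BDE, BEF, BFG

giving chain groups C_0 ≅ Z^6, C_1 ≅ Z^12, C_2 ≅ Z^6.

The boundary map ∂_1: C_1 → C_0 is given by ∂[p,q] = [q] − [p].
The resulting 6×12 matrix has rank 5, and its Smith normal form has invariant factors (1,1,1,1,1).

∂_2: C_2 → C_1 sends each 2-simplex [p,q,r] to [q,r] − [p,r] + [p,q]. For instance
  ∂BFG = FG − BG + BF,
  ∂BEF = EF − BF + BE.
This gives a 12×6 integer matrix of rank 6; reducing to Smith normal form yields diagonal entries (1,1,1,1,1,1).

Reading off H_k = ker ∂_k / im ∂_{k+1}:

  H_0: rank C_0 − rank ∂_1 = 6 − 5 = 1, and the invariant factors of ∂_1 are all 1, so H_0 ≅ Z.
  H_1: rank ker ∂_1 − rank ∂_2 = (12 − 5) − 6 = 1, and the invariant factors of ∂_2 are all 1, so H_1 ≅ Z.
  H_2: rank ker ∂_2 − rank ∂_3 = (6 − 6) − 0 = 0, and there is no ∂_3, so H_2 ≅ 0.

As a check, the Euler characteristic is 6 − 12 + 6 = 0, which agrees with 1 − 1 + 0 = 0.

Hence the Betti numbers are b_0 = 1, b_1 = 1, b_2 = 0.

b_0 = 1, b_1 = 1, b_2 = 0.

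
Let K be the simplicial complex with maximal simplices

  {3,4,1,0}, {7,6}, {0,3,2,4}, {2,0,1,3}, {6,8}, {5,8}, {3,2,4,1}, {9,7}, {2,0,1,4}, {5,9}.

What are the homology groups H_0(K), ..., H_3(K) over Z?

K has 10 vertices, 15 edges, 10 triangles, 5 3-simplices.
rank ∂_0 = 0, rank ∂_1 = 8 ⇒ b_0 = 10 − 0 − 8 = 2; all invariant factors of ∂_1 are 1 so no torsion. So H_0 ≅ Z^2.
rank ∂_1 = 8, rank ∂_2 = 6 ⇒ b_1 = 15 − 8 − 6 = 1; all invariant factors of ∂_2 are 1 so no torsion. So H_1 ≅ Z.
rank ∂_2 = 6, rank ∂_3 = 4 ⇒ b_2 = 10 − 6 − 4 = 0; all invariant factors of ∂_3 are 1 so no torsion. So H_2 ≅ 0.
rank ∂_3 = 4, rank ∂_4 = 0 ⇒ b_3 = 5 − 4 − 0 = 1. So H_3 ≅ Z.

H_0 = Z^2,  H_1 = Z,  H_2 = 0,  H_3 = Z.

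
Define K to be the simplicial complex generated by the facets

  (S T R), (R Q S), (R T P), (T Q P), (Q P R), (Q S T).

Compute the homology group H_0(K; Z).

H_0 ≅ Z.

We work with the vertex ordering P < Q < R < S < T. The simplices of K, each written with vertices in increasing order, are:

  0-simplices (5): P, Q, R, S, T
  1-simplices (9): PQ, PR, PT, QR, QS, QT, RS, RT, ST
  2-simplices (6): PQR, PQT, PRT, QRS, QST, RST

so the chain groups are C_0 ≅ Z^5, C_1 ≅ Z^9, C_2 ≅ Z^6.

∂_1: C_1 → C_0 maps an edge to its endpoints' difference, ∂[p,q] = q − p.
The 5×9 boundary matrix has rank 4 and Smith normal form diag(1,1,1,1).

Boundary ∂_2: C_2 → C_1 sends each 2-simplex [p,q,r] to [q,r] − [p,r] + [p,q]. For instance
  ∂QRS = RS − QS + QR,
  ∂PQR = QR − PR + PQ.
This gives a 9×6 integer matrix of rank 5; reducing to Smith normal form yields diagonal entries (1,1,1,1,1).

From H_k ≅ ker(∂_k) / im(∂_{k+1}) we obtain:

  H_0: rank C_0 − rank ∂_1 = 5 − 4 = 1, and the invariant factors of ∂_1 are all 1, so H_0 = Z.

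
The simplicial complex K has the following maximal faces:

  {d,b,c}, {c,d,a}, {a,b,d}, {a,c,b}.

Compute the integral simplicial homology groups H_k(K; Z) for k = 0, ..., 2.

Fix the vertex order a < b < c < d and write every simplex with vertices in increasing order. Then dim K = 2 and the simplices of K are:

  0-simplices (4): a, b, c, d
  1-simplices (6): ab, ac, ad, bc, bd, cd
  2-simplices (4): abc, abd, acd, bcd

Hence C_0 ≅ Z^4, C_1 ≅ Z^6, C_2 ≅ Z^4.

The boundary map ∂_1: C_1 → C_0 maps an edge to its endpoints' difference, ∂[p,q] = q − p.
As a 4×6 matrix over Z this has rank 3, with invariant factors (1,1,1).

Boundary ∂_2: C_2 → C_1 maps a triangle to the signed sum of its edges. For instance
  ∂abd = bd − ad + ab,
  ∂abc = bc − ac + ab.
The resulting 6×4 matrix has rank 3, and its Smith normal form has invariant factors (1,1,1).

Reading off H_k = ker ∂_k / im ∂_{k+1}:

  H_0: rank C_0 − rank ∂_1 = 4 − 3 = 1, and the invariant factors of ∂_1 are all 1, so H_0 = Z.
  H_1: rank ker ∂_1 − rank ∂_2 = (6 − 3) − 3 = 0, and the invariant factors of ∂_2 are all 1, so H_1 = 0.
  H_2: rank ker ∂_2 − rank ∂_3 = (4 − 3) − 0 = 1, and there is no ∂_3, so H_2 = Z.

H_0 = Z,  H_1 = 0,  H_2 = Z.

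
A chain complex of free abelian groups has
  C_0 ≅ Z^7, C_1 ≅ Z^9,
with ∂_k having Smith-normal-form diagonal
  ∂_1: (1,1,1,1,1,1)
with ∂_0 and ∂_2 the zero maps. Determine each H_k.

H_0: b_0 = 7 − 0 − 6 = 1; torsion from ∂_1 factors > 1: none. So H_0 = Z.
H_1: b_1 = 9 − 6 − 0 = 3; torsion from ∂_2 factors > 1: none. So H_1 = Z^3.

H_0 = Z,  H_1 = Z^3.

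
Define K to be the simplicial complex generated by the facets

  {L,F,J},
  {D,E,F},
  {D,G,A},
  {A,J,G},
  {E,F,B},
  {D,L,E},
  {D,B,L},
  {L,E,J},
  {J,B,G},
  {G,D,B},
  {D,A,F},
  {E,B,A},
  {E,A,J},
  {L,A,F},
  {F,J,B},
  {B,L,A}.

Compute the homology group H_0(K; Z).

We work with the vertex ordering A < B < D < E < F < G < J < L. The simplices of K, each written with vertices in increasing order, are:

  0-simplices (8): A, B, D, E, F, G, J, L
  1-simplices (24): AB, AD, AE, AF, AG, AJ, AL, BD, BE, BF, BG, BJ, BL, DE, DF, DG, DL, EF, EJ, EL, FJ, FL, GJ, JL
  2-simplices (16): ABE, ABL, ADF, ADG, AEJ, AFL, AGJ, BDG, BDL, BEF, BFJ, BGJ, DEF, DEL, EJL, FJL

giving chain groups C_0 ≅ Z^8, C_1 ≅ Z^24, C_2 ≅ Z^16.

Boundary ∂_1: C_1 → C_0 sends each edge [p,q] (with p < q) to q − p. For instance
  ∂BD = D − B.
As a 8×24 matrix over Z this has rank 7, with invariant factors (1,1,1,1,1,1,1).

Boundary ∂_2: C_2 → C_1 acts by ∂[p,q,r] = [q,r] − [p,r] + [p,q]. For instance
  ∂ADF = DF − AF + AD,
  ∂ADG = DG − AG + AD.
The 24×16 boundary matrix has rank 15 and Smith normal form diag(1,1,1,1,1,1,1,1,1,1,1,1,1,1,1).

Computing H_k = (kernel of ∂_k) / (image of ∂_{k+1}):

  H_0: rank C_0 − rank ∂_1 = 8 − 7 = 1, and the invariant factors of ∂_1 are all 1, so H_0 ≅ Z.

H_0 = Z.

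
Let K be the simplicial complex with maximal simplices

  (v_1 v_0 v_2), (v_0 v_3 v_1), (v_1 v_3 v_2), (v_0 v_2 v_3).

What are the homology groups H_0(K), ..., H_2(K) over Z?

H_0 ≅ Z,  H_1 = 0,  H_2 ≅ Z.

Order the vertices as v_0 < v_1 < v_2 < v_3. Listing each simplex with vertices in this order, K has dimension 2 with simplices:

  0-simplices (4): [v_0], [v_1], [v_2], [v_3]
  1-simplices (6): [v_0,v_1], [v_0,v_2], [v_0,v_3], [v_1,v_2], [v_1,v_3], [v_2,v_3]
  2-simplices (4): [v_0,v_1,v_2], [v_0,v_1,v_3], [v_0,v_2,v_3], [v_1,v_2,v_3]

so the chain groups are C_0 ≅ Z^4, C_1 ≅ Z^6, C_2 ≅ Z^4.

Boundary ∂_1: C_1 → C_0 maps an edge to its endpoints' difference, ∂[p,q] = q − p.
As a 4×6 matrix over Z this has rank 3, with invariant factors (1,1,1).

∂_2: C_2 → C_1 maps a triangle to the signed sum of its edges. For instance
  ∂[v_1,v_2,v_3] = [v_2,v_3] − [v_1,v_3] + [v_1,v_2],
  ∂[v_0,v_1,v_2] = [v_1,v_2] − [v_0,v_2] + [v_0,v_1].
The resulting 6×4 matrix has rank 3, and its Smith normal form has invariant factors (1,1,1).

Reading off H_k = ker ∂_k / im ∂_{k+1}:

  H_0: rank C_0 − rank ∂_1 = 4 − 3 = 1, and the invariant factors of ∂_1 are all 1, so H_0 = Z.
  H_1: rank ker ∂_1 − rank ∂_2 = (6 − 3) − 3 = 0, and the invariant factors of ∂_2 are all 1, so H_1 = 0.
  H_2: rank ker ∂_2 − rank ∂_3 = (4 − 3) − 0 = 1, and there is no ∂_3, so H_2 = Z.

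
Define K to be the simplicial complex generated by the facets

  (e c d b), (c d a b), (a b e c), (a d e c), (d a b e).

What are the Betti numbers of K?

Take the total order a < b < c < d < e on the vertex set. Then K (dimension 3) consists of the simplices:

  0-simplices (5): a, b, c, d, e
  1-simplices (10): ab, ac, ad, ae, bc, bd, be, cd, ce, de
  2-simplices (10): abc, abd, abe, acd, ace, ade, bcd, bce, bde, cde
  3-simplices (5): abcd, abce, abde, acde, bcde

giving chain groups C_0 ≅ Z^5, C_1 ≅ Z^10, C_2 ≅ Z^10, C_3 ≅ Z^5.

∂_1: C_1 → C_0 sends each edge [p,q] (with p < q) to q − p.
This gives a 5×10 integer matrix of rank 4; reducing to Smith normal form yields diagonal entries (1,1,1,1).

∂_2: C_2 → C_1 acts by ∂[p,q,r] = [q,r] − [p,r] + [p,q]. For instance
  ∂bcd = cd − bd + bc,
  ∂abc = bc − ac + ab.
The 10×10 boundary matrix has rank 6 and Smith normal form diag(1,1,1,1,1,1).

Boundary ∂_3: C_3 → C_2 sends each 3-simplex σ to the alternating sum Σ_i (−1)^i (σ with its i-th vertex removed). For instance
  ∂acde = cde − ade + ace − acd,
  ∂abde = bde − ade + abe − abd.
As a 10×5 matrix over Z this has rank 4, with invariant factors (1,1,1,1).

Reading off H_k = ker ∂_k / im ∂_{k+1}:

  H_0: rank C_0 − rank ∂_1 = 5 − 4 = 1, and the invariant factors of ∂_1 are all 1, so H_0 ≅ Z.
  H_1: rank ker ∂_1 − rank ∂_2 = (10 − 4) − 6 = 0, and the invariant factors of ∂_2 are all 1, so H_1 ≅ 0.
  H_2: rank ker ∂_2 − rank ∂_3 = (10 − 6) − 4 = 0, and the invariant factors of ∂_3 are all 1, so H_2 ≅ 0.
  H_3: rank ker ∂_3 − rank ∂_4 = (5 − 4) − 0 = 1, and there is no ∂_4, so H_3 ≅ Z.

Hence the Betti numbers are b_0 = 1, b_1 = 0, b_2 = 0, b_3 = 1.

b_0 = 1, b_1 = 0, b_2 = 0, b_3 = 1.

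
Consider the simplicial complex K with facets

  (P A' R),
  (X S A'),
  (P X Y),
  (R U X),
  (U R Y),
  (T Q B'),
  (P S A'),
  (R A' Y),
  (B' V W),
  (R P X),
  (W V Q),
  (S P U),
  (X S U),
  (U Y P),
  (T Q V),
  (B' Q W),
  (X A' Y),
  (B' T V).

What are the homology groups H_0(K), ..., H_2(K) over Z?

H_0 = Z^2,  H_1 = Z/2,  H_2 = Z.

Fix the vertex order P < Q < R < S < T < U < V < W < X < Y < A' < B' and write every simplex with vertices in increasing order. Then dim K = 2 and the simplices of K are:

  0-simplices (12): [P], [Q], [R], [S], [T], [U], [V], [W], [X], [Y], [A'], [B']
  1-simplices (27): (27 of them)
  2-simplices (18): (18 of them)

Hence C_0 ≅ Z^12, C_1 ≅ Z^27, C_2 ≅ Z^18.

∂_1: C_1 → C_0 maps an edge to its endpoints' difference, ∂[p,q] = q − p.
The resulting 12×27 matrix has rank 10, and its Smith normal form has invariant factors (1,1,1,1,1,1,1,1,1,1).

∂_2: C_2 → C_1 maps a triangle to the signed sum of its edges. For instance
  ∂[P,X,Y] = [X,Y] − [P,Y] + [P,X],
  ∂[P,R,A'] = [R,A'] − [P,A'] + [P,R].
The resulting 27×18 matrix has rank 17, and its Smith normal form has invariant factors (1,1,1,1,1,1,1,1,1,1,1,1,1,1,1,1,2).

Reading off H_k = ker ∂_k / im ∂_{k+1}:

  H_0: rank C_0 − rank ∂_1 = 12 − 10 = 2, and the invariant factors of ∂_1 are all 1, so H_0 ≅ Z^2.
  H_1: rank ker ∂_1 − rank ∂_2 = (27 − 10) − 17 = 0, and ∂_2 has invariant factor 2 > 1, so H_1 ≅ Z/2.
  H_2: rank ker ∂_2 − rank ∂_3 = (18 − 17) − 0 = 1, and there is no ∂_3, so H_2 ≅ Z.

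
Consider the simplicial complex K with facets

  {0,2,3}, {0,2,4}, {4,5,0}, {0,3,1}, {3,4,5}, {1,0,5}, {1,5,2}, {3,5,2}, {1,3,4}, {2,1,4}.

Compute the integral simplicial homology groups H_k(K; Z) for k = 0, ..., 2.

Fix the vertex order 0 < 1 < 2 < 3 < 4 < 5 and write every simplex with vertices in increasing order. Then dim K = 2 and the simplices of K are:

  0-simplices (6): [0], [1], [2], [3], [4], [5]
  1-simplices (15): [0,1], [0,2], [0,3], [0,4], [0,5], [1,2], [1,3], [1,4], [1,5], [2,3], [2,4], [2,5], [3,4], [3,5], [4,5]
  2-simplices (10): [0,1,3], [0,1,5], [0,2,3], [0,2,4], [0,4,5], [1,2,4], [1,2,5], [1,3,4], [2,3,5], [3,4,5]

Hence C_0 ≅ Z^6, C_1 ≅ Z^15, C_2 ≅ Z^10.

Boundary ∂_1: C_1 → C_0 maps an edge to its endpoints' difference, ∂[p,q] = q − p.
As a 6×15 matrix over Z this has rank 5, with invariant factors (1,1,1,1,1).

∂_2: C_2 → C_1 acts by ∂[p,q,r] = [q,r] − [p,r] + [p,q]. For instance
  ∂[1,2,4] = [2,4] − [1,4] + [1,2],
  ∂[0,4,5] = [4,5] − [0,5] + [0,4].
This gives a 15×10 integer matrix of rank 10; reducing to Smith normal form yields diagonal entries (1,1,1,1,1,1,1,1,1,2).

From H_k ≅ ker(∂_k) / im(∂_{k+1}) we obtain:

  H_0: rank C_0 − rank ∂_1 = 6 − 5 = 1, and the invariant factors of ∂_1 are all 1, so H_0 ≅ Z.
  H_1: rank ker ∂_1 − rank ∂_2 = (15 − 5) − 10 = 0, and ∂_2 has invariant factor 2 > 1, so H_1 ≅ Z/2Z.
  H_2: rank ker ∂_2 − rank ∂_3 = (10 − 10) − 0 = 0, and there is no ∂_3, so H_2 ≅ 0.

(K is a triangulation of the real projective plane RP^2.)

H_0 ≅ Z,  H_1 ≅ Z/2Z,  H_2 = 0.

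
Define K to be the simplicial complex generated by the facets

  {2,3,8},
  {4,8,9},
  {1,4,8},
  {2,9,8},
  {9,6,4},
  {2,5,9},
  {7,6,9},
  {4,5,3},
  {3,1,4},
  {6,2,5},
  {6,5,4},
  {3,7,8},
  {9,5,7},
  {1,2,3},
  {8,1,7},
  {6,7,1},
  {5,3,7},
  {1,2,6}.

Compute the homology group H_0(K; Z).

H_0 = Z.

Order the vertices as 1 < 2 < 3 < 4 < 5 < 6 < 7 < 8 < 9. Listing each simplex with vertices in this order, K has dimension 2 with simplices:

  0-simplices (9): [1], [2], [3], [4], [5], [6], [7], [8], [9]
  1-simplices (27): (27 of them)
  2-simplices (18): [1,2,3], [1,2,6], [1,3,4], [1,4,8], [1,6,7], [1,7,8], [2,3,8], [2,5,6], [2,5,9], [2,8,9], [3,4,5], [3,5,7], [3,7,8], [4,5,6], [4,6,9], [4,8,9], [5,7,9], [6,7,9]

giving chain groups C_0 ≅ Z^9, C_1 ≅ Z^27, C_2 ≅ Z^18.

Boundary ∂_1: C_1 → C_0 maps an edge to its endpoints' difference, ∂[p,q] = q − p. For instance
  ∂[3,7] = [7] − [3].
The 9×27 boundary matrix has rank 8 and Smith normal form diag(1,1,1,1,1,1,1,1).

Boundary ∂_2: C_2 → C_1 acts by ∂[p,q,r] = [q,r] − [p,r] + [p,q]. For instance
  ∂[1,2,3] = [2,3] − [1,3] + [1,2],
  ∂[1,2,6] = [2,6] − [1,6] + [1,2].
This gives a 27×18 integer matrix of rank 18; reducing to Smith normal form yields diagonal entries (1,1,1,1,1,1,1,1,1,1,1,1,1,1,1,1,1,2).

Now H_k = ker ∂_k / im ∂_{k+1}, so:

  H_0: rank C_0 − rank ∂_1 = 9 − 8 = 1, and the invariant factors of ∂_1 are all 1, so H_0 = Z.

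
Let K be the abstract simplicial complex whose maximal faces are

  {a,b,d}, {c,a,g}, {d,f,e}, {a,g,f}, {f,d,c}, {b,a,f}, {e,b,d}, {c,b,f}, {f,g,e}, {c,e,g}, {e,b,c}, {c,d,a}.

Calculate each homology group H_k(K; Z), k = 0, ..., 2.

H_0 ≅ Z,  H_1 ≅ Z/2,  H_2 = 0.

We work with the vertex ordering a < b < c < d < e < f < g. The simplices of K, each written with vertices in increasing order, are:

  0-simplices (7): a, b, c, d, e, f, g
  1-simplices (18): ab, ac, ad, af, ag, bc, bd, be, bf, cd, ce, cf, cg, de, df, ef, eg, fg
  2-simplices (12): abd, abf, acd, acg, afg, bce, bcf, bde, cdf, ceg, def, efg

Hence C_0 ≅ Z^7, C_1 ≅ Z^18, C_2 ≅ Z^12.

The boundary map ∂_1: C_1 → C_0 sends each edge [p,q] (with p < q) to q − p. For instance
  ∂cf = f − c.
This gives a 7×18 integer matrix of rank 6; reducing to Smith normal form yields diagonal entries (1,1,1,1,1,1).

∂_2: C_2 → C_1 maps a triangle to the signed sum of its edges. For instance
  ∂bce = ce − be + bc,
  ∂acg = cg − ag + ac.
This gives a 18×12 integer matrix of rank 12; reducing to Smith normal form yields diagonal entries (1,1,1,1,1,1,1,1,1,1,1,2).

Now H_k = ker ∂_k / im ∂_{k+1}, so:

  H_0: rank C_0 − rank ∂_1 = 7 − 6 = 1, and the invariant factors of ∂_1 are all 1, so H_0 ≅ Z.
  H_1: rank ker ∂_1 − rank ∂_2 = (18 − 6) − 12 = 0, and ∂_2 has invariant factor 2 > 1, so H_1 ≅ Z/2.
  H_2: rank ker ∂_2 − rank ∂_3 = (12 − 12) − 0 = 0, and there is no ∂_3, so H_2 ≅ 0.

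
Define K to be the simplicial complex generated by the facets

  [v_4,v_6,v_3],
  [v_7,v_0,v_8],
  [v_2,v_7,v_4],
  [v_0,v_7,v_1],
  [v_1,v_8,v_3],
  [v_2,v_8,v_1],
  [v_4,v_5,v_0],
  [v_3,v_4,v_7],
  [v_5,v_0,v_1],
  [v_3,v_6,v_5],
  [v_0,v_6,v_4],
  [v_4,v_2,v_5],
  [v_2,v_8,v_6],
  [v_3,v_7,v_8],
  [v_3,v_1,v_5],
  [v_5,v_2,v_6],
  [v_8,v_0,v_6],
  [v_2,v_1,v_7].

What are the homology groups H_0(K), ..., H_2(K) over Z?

K has 9 vertices, 27 edges, 18 triangles.
rank ∂_0 = 0, rank ∂_1 = 8 ⇒ b_0 = 9 − 0 − 8 = 1; all invariant factors of ∂_1 are 1 so no torsion. So H_0 ≅ Z.
rank ∂_1 = 8, rank ∂_2 = 18 ⇒ b_1 = 27 − 8 − 18 = 1; ∂_2 has invariant factor(s) [2] giving torsion. So H_1 ≅ Z ⊕ Z/2.
rank ∂_2 = 18, rank ∂_3 = 0 ⇒ b_2 = 18 − 18 − 0 = 0. So H_2 ≅ 0.

H_0 = Z,  H_1 = Z ⊕ Z/2,  H_2 = 0.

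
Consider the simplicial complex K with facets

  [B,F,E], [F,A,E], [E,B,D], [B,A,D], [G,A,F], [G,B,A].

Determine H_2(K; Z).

H_2 = 0.

Take the total order A < B < D < E < F < G on the vertex set. Then K (dimension 2) consists of the simplices:

  0-simplices (6): A, B, D, E, F, G
  1-simplices (12): AB, AD, AE, AF, AG, BD, BE, BF, BG, DE, EF, FG
  2-simplices (6): ABD, ABG, AEF, AFG, BDE, BEF

Hence C_0 ≅ Z^6, C_1 ≅ Z^12, C_2 ≅ Z^6.

The boundary map ∂_1: C_1 → C_0 maps an edge to its endpoints' difference, ∂[p,q] = q − p.
As a 6×12 matrix over Z this has rank 5, with invariant factors (1,1,1,1,1).

The boundary map ∂_2: C_2 → C_1 sends each 2-simplex [p,q,r] to [q,r] − [p,r] + [p,q]. For instance
  ∂AFG = FG − AG + AF,
  ∂AEF = EF − AF + AE.
The 12×6 boundary matrix has rank 6 and Smith normal form diag(1,1,1,1,1,1).

Now H_k = ker ∂_k / im ∂_{k+1}, so:

  H_2: rank ker ∂_2 − rank ∂_3 = (6 − 6) − 0 = 0, and there is no ∂_3, so H_2 = 0.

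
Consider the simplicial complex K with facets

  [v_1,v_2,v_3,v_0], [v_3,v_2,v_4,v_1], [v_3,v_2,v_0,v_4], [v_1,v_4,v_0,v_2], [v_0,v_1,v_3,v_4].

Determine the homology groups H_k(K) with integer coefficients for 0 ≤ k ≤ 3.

H_0 = Z,  H_1 = 0,  H_2 = 0,  H_3 = Z.

We work with the vertex ordering v_0 < v_1 < v_2 < v_3 < v_4. The simplices of K, each written with vertices in increasing order, are:

  0-simplices (5): [v_0], [v_1], [v_2], [v_3], [v_4]
  1-simplices (10): [v_0,v_1], [v_0,v_2], [v_0,v_3], [v_0,v_4], [v_1,v_2], [v_1,v_3], [v_1,v_4], [v_2,v_3], [v_2,v_4], [v_3,v_4]
  2-simplices (10): [v_0,v_1,v_2], [v_0,v_1,v_3], [v_0,v_1,v_4], [v_0,v_2,v_3], [v_0,v_2,v_4], [v_0,v_3,v_4], [v_1,v_2,v_3], [v_1,v_2,v_4], [v_1,v_3,v_4], [v_2,v_3,v_4]
  3-simplices (5): [v_0,v_1,v_2,v_3], [v_0,v_1,v_2,v_4], [v_0,v_1,v_3,v_4], [v_0,v_2,v_3,v_4], [v_1,v_2,v_3,v_4]

Hence C_0 ≅ Z^5, C_1 ≅ Z^10, C_2 ≅ Z^10, C_3 ≅ Z^5.

Boundary ∂_1: C_1 → C_0 is given by ∂[p,q] = [q] − [p]. For instance
  ∂[v_0,v_1] = [v_1] − [v_0].
The resulting 5×10 matrix has rank 4, and its Smith normal form has invariant factors (1,1,1,1).

The boundary map ∂_2: C_2 → C_1 sends each 2-simplex [p,q,r] to [q,r] − [p,r] + [p,q]. For instance
  ∂[v_1,v_2,v_4] = [v_2,v_4] − [v_1,v_4] + [v_1,v_2],
  ∂[v_0,v_1,v_4] = [v_1,v_4] − [v_0,v_4] + [v_0,v_1].
As a 10×10 matrix over Z this has rank 6, with invariant factors (1,1,1,1,1,1).

The boundary map ∂_3: C_3 → C_2 sends each 3-simplex σ to the alternating sum Σ_i (−1)^i (σ with its i-th vertex removed). For instance
  ∂[v_0,v_2,v_3,v_4] = [v_2,v_3,v_4] − [v_0,v_3,v_4] + [v_0,v_2,v_4] − [v_0,v_2,v_3],
  ∂[v_0,v_1,v_2,v_3] = [v_1,v_2,v_3] − [v_0,v_2,v_3] + [v_0,v_1,v_3] − [v_0,v_1,v_2].
As a 10×5 matrix over Z this has rank 4, with invariant factors (1,1,1,1).

Now H_k = ker ∂_k / im ∂_{k+1}, so:

  H_0: rank C_0 − rank ∂_1 = 5 − 4 = 1, and the invariant factors of ∂_1 are all 1, so H_0 = Z.
  H_1: rank ker ∂_1 − rank ∂_2 = (10 − 4) − 6 = 0, and the invariant factors of ∂_2 are all 1, so H_1 = 0.
  H_2: rank ker ∂_2 − rank ∂_3 = (10 − 6) − 4 = 0, and the invariant factors of ∂_3 are all 1, so H_2 = 0.
  H_3: rank ker ∂_3 − rank ∂_4 = (5 − 4) − 0 = 1, and there is no ∂_4, so H_3 = Z.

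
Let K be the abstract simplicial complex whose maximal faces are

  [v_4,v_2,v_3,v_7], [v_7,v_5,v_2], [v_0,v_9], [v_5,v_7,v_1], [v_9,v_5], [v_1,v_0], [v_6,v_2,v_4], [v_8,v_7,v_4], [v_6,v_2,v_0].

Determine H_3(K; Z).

K has 10 vertices, 19 edges, 9 triangles, 1 3-simplex.
rank ∂_3 = 1, rank ∂_4 = 0 ⇒ b_3 = 1 − 1 − 0 = 0. So H_3 = 0.

H_3 = 0.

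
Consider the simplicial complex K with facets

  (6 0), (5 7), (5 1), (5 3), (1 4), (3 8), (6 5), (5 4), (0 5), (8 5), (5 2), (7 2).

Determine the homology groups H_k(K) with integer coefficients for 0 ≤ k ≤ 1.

Fix the vertex order 0 < 1 < 2 < 3 < 4 < 5 < 6 < 7 < 8 and write every simplex with vertices in increasing order. Then dim K = 1 and the simplices of K are:

  0-simplices (9): [0], [1], [2], [3], [4], [5], [6], [7], [8]
  1-simplices (12): [0,5], [0,6], [1,4], [1,5], [2,5], [2,7], [3,5], [3,8], [4,5], [5,6], [5,7], [5,8]

Hence C_0 ≅ Z^9, C_1 ≅ Z^12.

The boundary map ∂_1: C_1 → C_0 maps an edge to its endpoints' difference, ∂[p,q] = q − p. For instance
  ∂[3,8] = [8] − [3].
The resulting 9×12 matrix has rank 8, and its Smith normal form has invariant factors (1,1,1,1,1,1,1,1).

Computing H_k = (kernel of ∂_k) / (image of ∂_{k+1}):

  H_0: rank C_0 − rank ∂_1 = 9 − 8 = 1, and the invariant factors of ∂_1 are all 1, so H_0 = Z.
  H_1: rank ker ∂_1 − rank ∂_2 = (12 − 8) − 0 = 4, and there is no ∂_2, so H_1 = Z^4.

H_0 ≅ Z,  H_1 ≅ Z^4.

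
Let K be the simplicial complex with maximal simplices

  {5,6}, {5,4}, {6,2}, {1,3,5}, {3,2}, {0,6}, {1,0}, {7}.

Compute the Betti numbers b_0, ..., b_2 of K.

b_0 = 2, b_1 = 2, b_2 = 0.

K has 8 vertices, 9 edges, 1 triangle.
rank ∂_0 = 0, rank ∂_1 = 6 ⇒ b_0 = 8 − 0 − 6 = 2; all invariant factors of ∂_1 are 1 so no torsion. So H_0 = Z^2.
rank ∂_1 = 6, rank ∂_2 = 1 ⇒ b_1 = 9 − 6 − 1 = 2; all invariant factors of ∂_2 are 1 so no torsion. So H_1 = Z^2.
rank ∂_2 = 1, rank ∂_3 = 0 ⇒ b_2 = 1 − 1 − 0 = 0. So H_2 = 0.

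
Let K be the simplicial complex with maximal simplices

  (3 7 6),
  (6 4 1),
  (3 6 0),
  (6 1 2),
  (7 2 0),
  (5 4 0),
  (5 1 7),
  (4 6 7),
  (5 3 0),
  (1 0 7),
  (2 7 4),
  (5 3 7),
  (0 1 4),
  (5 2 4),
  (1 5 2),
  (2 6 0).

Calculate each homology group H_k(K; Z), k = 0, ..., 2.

H_0 = Z,  H_1 = Z^2,  H_2 = Z.

We work with the vertex ordering 0 < 1 < 2 < 3 < 4 < 5 < 6 < 7. The simplices of K, each written with vertices in increasing order, are:

  0-simplices (8): [0], [1], [2], [3], [4], [5], [6], [7]
  1-simplices (24): (24 of them)
  2-simplices (16): [0,1,4], [0,1,7], [0,2,6], [0,2,7], [0,3,5], [0,3,6], [0,4,5], [1,2,5], [1,2,6], [1,4,6], [1,5,7], [2,4,5], [2,4,7], [3,5,7], [3,6,7], [4,6,7]

giving chain groups C_0 ≅ Z^8, C_1 ≅ Z^24, C_2 ≅ Z^16.

The boundary map ∂_1: C_1 → C_0 is given by ∂[p,q] = [q] − [p].
As a 8×24 matrix over Z this has rank 7, with invariant factors (1,1,1,1,1,1,1).

The boundary map ∂_2: C_2 → C_1 acts by ∂[p,q,r] = [q,r] − [p,r] + [p,q]. For instance
  ∂[2,4,7] = [4,7] − [2,7] + [2,4],
  ∂[4,6,7] = [6,7] − [4,7] + [4,6].
The resulting 24×16 matrix has rank 15, and its Smith normal form has invariant factors (1,1,1,1,1,1,1,1,1,1,1,1,1,1,1).

Now H_k = ker ∂_k / im ∂_{k+1}, so:

  H_0: rank C_0 − rank ∂_1 = 8 − 7 = 1, and the invariant factors of ∂_1 are all 1, so H_0 = Z.
  H_1: rank ker ∂_1 − rank ∂_2 = (24 − 7) − 15 = 2, and the invariant factors of ∂_2 are all 1, so H_1 = Z^2.
  H_2: rank ker ∂_2 − rank ∂_3 = (16 − 15) − 0 = 1, and there is no ∂_3, so H_2 = Z.

(K is a triangulation of the torus T^2.)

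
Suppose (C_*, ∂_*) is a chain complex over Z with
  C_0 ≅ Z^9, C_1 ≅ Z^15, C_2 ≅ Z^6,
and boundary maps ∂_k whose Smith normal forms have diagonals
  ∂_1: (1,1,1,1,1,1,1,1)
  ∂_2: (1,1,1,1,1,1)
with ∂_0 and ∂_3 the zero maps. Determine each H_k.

H_0 ≅ Z,  H_1 ≅ Z,  H_2 = 0.

H_0: b_0 = 9 − 0 − 8 = 1; torsion from ∂_1 factors > 1: none. So H_0 ≅ Z.
H_1: b_1 = 15 − 8 − 6 = 1; torsion from ∂_2 factors > 1: none. So H_1 ≅ Z.
H_2: b_2 = 6 − 6 − 0 = 0; torsion from ∂_3 factors > 1: none. So H_2 ≅ 0.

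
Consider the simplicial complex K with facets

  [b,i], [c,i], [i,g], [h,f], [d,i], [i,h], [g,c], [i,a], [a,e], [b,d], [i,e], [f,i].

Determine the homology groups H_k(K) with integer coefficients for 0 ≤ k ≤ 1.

We work with the vertex ordering a < b < c < d < e < f < g < h < i. The simplices of K, each written with vertices in increasing order, are:

  0-simplices (9): a, b, c, d, e, f, g, h, i
  1-simplices (12): ae, ai, bd, bi, cg, ci, di, ei, fh, fi, gi, hi

giving chain groups C_0 ≅ Z^9, C_1 ≅ Z^12.

Boundary ∂_1: C_1 → C_0 is given by ∂[p,q] = [q] − [p]. For instance
  ∂cg = g − c.
As a 9×12 matrix over Z this has rank 8, with invariant factors (1,1,1,1,1,1,1,1).

From H_k ≅ ker(∂_k) / im(∂_{k+1}) we obtain:

  H_0: rank C_0 − rank ∂_1 = 9 − 8 = 1, and the invariant factors of ∂_1 are all 1, so H_0 ≅ Z.
  H_1: rank ker ∂_1 − rank ∂_2 = (12 − 8) − 0 = 4, and there is no ∂_2, so H_1 ≅ Z^4.

As a check, the Euler characteristic is 9 − 12 = -3, which agrees with 1 − 4 = -3.

H_0 ≅ Z,  H_1 ≅ Z^4.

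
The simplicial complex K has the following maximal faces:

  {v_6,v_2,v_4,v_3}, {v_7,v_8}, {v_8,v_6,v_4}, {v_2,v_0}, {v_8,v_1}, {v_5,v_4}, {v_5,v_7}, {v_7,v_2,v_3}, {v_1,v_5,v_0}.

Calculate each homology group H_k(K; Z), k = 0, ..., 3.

Fix the vertex order v_0 < v_1 < v_2 < v_3 < v_4 < v_5 < v_6 < v_7 < v_8 and write every simplex with vertices in increasing order. Then dim K = 3 and the simplices of K are:

  0-simplices (9): [v_0], [v_1], [v_2], [v_3], [v_4], [v_5], [v_6], [v_7], [v_8]
  1-simplices (18): (18 of them)
  2-simplices (7): [v_0,v_1,v_5], [v_2,v_3,v_4], [v_2,v_3,v_6], [v_2,v_3,v_7], [v_2,v_4,v_6], [v_3,v_4,v_6], [v_4,v_6,v_8]
  3-simplices (1): [v_2,v_3,v_4,v_6]

giving chain groups C_0 ≅ Z^9, C_1 ≅ Z^18, C_2 ≅ Z^7, C_3 ≅ Z^1.

Boundary ∂_1: C_1 → C_0 maps an edge to its endpoints' difference, ∂[p,q] = q − p.
The resulting 9×18 matrix has rank 8, and its Smith normal form has invariant factors (1,1,1,1,1,1,1,1).

Boundary ∂_2: C_2 → C_1 acts by ∂[p,q,r] = [q,r] − [p,r] + [p,q]. For instance
  ∂[v_3,v_4,v_6] = [v_4,v_6] − [v_3,v_6] + [v_3,v_4],
  ∂[v_2,v_3,v_6] = [v_3,v_6] − [v_2,v_6] + [v_2,v_3].
This gives a 18×7 integer matrix of rank 6; reducing to Smith normal form yields diagonal entries (1,1,1,1,1,1).

Boundary ∂_3: C_3 → C_2 sends each 3-simplex σ to the alternating sum Σ_i (−1)^i (σ with its i-th vertex removed). For instance
  ∂[v_2,v_3,v_4,v_6] = [v_3,v_4,v_6] − [v_2,v_4,v_6] + [v_2,v_3,v_6] − [v_2,v_3,v_4].
As a 7×1 matrix over Z this has rank 1, with invariant factors (1).

Now H_k = ker ∂_k / im ∂_{k+1}, so:

  H_0: rank C_0 − rank ∂_1 = 9 − 8 = 1, and the invariant factors of ∂_1 are all 1, so H_0 ≅ Z.
  H_1: rank ker ∂_1 − rank ∂_2 = (18 − 8) − 6 = 4, and the invariant factors of ∂_2 are all 1, so H_1 ≅ Z^4.
  H_2: rank ker ∂_2 − rank ∂_3 = (7 − 6) − 1 = 0, and the invariant factors of ∂_3 are all 1, so H_2 ≅ 0.
  H_3: rank ker ∂_3 − rank ∂_4 = (1 − 1) − 0 = 0, and there is no ∂_4, so H_3 ≅ 0.

H_0 ≅ Z,  H_1 ≅ Z^4,  H_2 = 0,  H_3 = 0.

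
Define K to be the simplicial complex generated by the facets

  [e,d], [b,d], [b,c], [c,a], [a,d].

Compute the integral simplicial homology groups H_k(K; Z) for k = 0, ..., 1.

H_0 = Z,  H_1 = Z.

Fix the vertex order a < b < c < d < e and write every simplex with vertices in increasing order. Then dim K = 1 and the simplices of K are:

  0-simplices (5): a, b, c, d, e
  1-simplices (5): ac, ad, bc, bd, de

giving chain groups C_0 ≅ Z^5, C_1 ≅ Z^5.

The boundary map ∂_1: C_1 → C_0 is given by ∂[p,q] = [q] − [p].
This gives a 5×5 integer matrix of rank 4; reducing to Smith normal form yields diagonal entries (1,1,1,1).

Now H_k = ker ∂_k / im ∂_{k+1}, so:

  H_0: rank C_0 − rank ∂_1 = 5 − 4 = 1, and the invariant factors of ∂_1 are all 1, so H_0 = Z.
  H_1: rank ker ∂_1 − rank ∂_2 = (5 − 4) − 0 = 1, and there is no ∂_2, so H_1 = Z.

As a check, the Euler characteristic is 5 − 5 = 0, which agrees with 1 − 1 = 0.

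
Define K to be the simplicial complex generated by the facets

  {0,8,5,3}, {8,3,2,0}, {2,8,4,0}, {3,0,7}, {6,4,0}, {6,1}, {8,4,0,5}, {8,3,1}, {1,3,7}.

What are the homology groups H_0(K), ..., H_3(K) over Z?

Take the total order 0 < 1 < 2 < 3 < 4 < 5 < 6 < 7 < 8 on the vertex set. Then K (dimension 3) consists of the simplices:

  0-simplices (9): [0], [1], [2], [3], [4], [5], [6], [7], [8]
  1-simplices (21): [0,2], [0,3], [0,4], [0,5], [0,6], [0,7], [0,8], [1,3], [1,6], [1,7], [1,8], [2,3], [2,4], [2,8], [3,5], [3,7], [3,8], [4,5], [4,6], [4,8], [5,8]
  2-simplices (16): [0,2,3], [0,2,4], [0,2,8], [0,3,5], [0,3,7], [0,3,8], [0,4,5], [0,4,6], [0,4,8], [0,5,8], [1,3,7], [1,3,8], [2,3,8], [2,4,8], [3,5,8], [4,5,8]
  3-simplices (4): [0,2,3,8], [0,2,4,8], [0,3,5,8], [0,4,5,8]

Hence C_0 ≅ Z^9, C_1 ≅ Z^21, C_2 ≅ Z^16, C_3 ≅ Z^4.

The boundary map ∂_1: C_1 → C_0 maps an edge to its endpoints' difference, ∂[p,q] = q − p.
This gives a 9×21 integer matrix of rank 8; reducing to Smith normal form yields diagonal entries (1,1,1,1,1,1,1,1).

∂_2: C_2 → C_1 maps a triangle to the signed sum of its edges. For instance
  ∂[0,4,5] = [4,5] − [0,5] + [0,4],
  ∂[0,2,8] = [2,8] − [0,8] + [0,2].
As a 21×16 matrix over Z this has rank 12, with invariant factors (1,1,1,1,1,1,1,1,1,1,1,1).

Boundary ∂_3: C_3 → C_2 sends each 3-simplex σ to the alternating sum Σ_i (−1)^i (σ with its i-th vertex removed). For instance
  ∂[0,3,5,8] = [3,5,8] − [0,5,8] + [0,3,8] − [0,3,5],
  ∂[0,2,3,8] = [2,3,8] − [0,3,8] + [0,2,8] − [0,2,3].
This gives a 16×4 integer matrix of rank 4; reducing to Smith normal form yields diagonal entries (1,1,1,1).

Now H_k = ker ∂_k / im ∂_{k+1}, so:

  H_0: rank C_0 − rank ∂_1 = 9 − 8 = 1, and the invariant factors of ∂_1 are all 1, so H_0 = Z.
  H_1: rank ker ∂_1 − rank ∂_2 = (21 − 8) − 12 = 1, and the invariant factors of ∂_2 are all 1, so H_1 = Z.
  H_2: rank ker ∂_2 − rank ∂_3 = (16 − 12) − 4 = 0, and the invariant factors of ∂_3 are all 1, so H_2 = 0.
  H_3: rank ker ∂_3 − rank ∂_4 = (4 − 4) − 0 = 0, and there is no ∂_4, so H_3 = 0.

H_0 ≅ Z,  H_1 ≅ Z,  H_2 = 0,  H_3 = 0.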